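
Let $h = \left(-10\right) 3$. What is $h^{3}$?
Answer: $-27000$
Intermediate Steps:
$h = -30$
$h^{3} = \left(-30\right)^{3} = -27000$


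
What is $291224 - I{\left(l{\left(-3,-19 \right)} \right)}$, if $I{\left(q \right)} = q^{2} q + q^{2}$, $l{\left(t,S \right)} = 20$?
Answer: $282824$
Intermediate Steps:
$I{\left(q \right)} = q^{2} + q^{3}$ ($I{\left(q \right)} = q^{3} + q^{2} = q^{2} + q^{3}$)
$291224 - I{\left(l{\left(-3,-19 \right)} \right)} = 291224 - 20^{2} \left(1 + 20\right) = 291224 - 400 \cdot 21 = 291224 - 8400 = 282824$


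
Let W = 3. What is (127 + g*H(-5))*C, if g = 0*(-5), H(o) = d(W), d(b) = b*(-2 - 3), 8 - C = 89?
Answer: -10287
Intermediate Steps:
C = -81 (C = 8 - 1*89 = 8 - 89 = -81)
d(b) = -5*b (d(b) = b*(-5) = -5*b)
H(o) = -15 (H(o) = -5*3 = -15)
g = 0
(127 + g*H(-5))*C = (127 + 0*(-15))*(-81) = (127 + 0)*(-81) = 127*(-81) = -10287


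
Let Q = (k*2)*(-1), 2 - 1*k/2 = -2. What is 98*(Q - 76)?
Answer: -9016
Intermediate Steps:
k = 8 (k = 4 - 2*(-2) = 4 + 4 = 8)
Q = -16 (Q = (8*2)*(-1) = 16*(-1) = -16)
98*(Q - 76) = 98*(-16 - 76) = 98*(-92) = -9016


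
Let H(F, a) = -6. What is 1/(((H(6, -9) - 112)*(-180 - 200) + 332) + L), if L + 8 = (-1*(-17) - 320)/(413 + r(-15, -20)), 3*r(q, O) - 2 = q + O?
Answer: 134/6051875 ≈ 2.2142e-5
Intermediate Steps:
r(q, O) = 2/3 + O/3 + q/3 (r(q, O) = 2/3 + (q + O)/3 = 2/3 + (O + q)/3 = 2/3 + (O/3 + q/3) = 2/3 + O/3 + q/3)
L = -1173/134 (L = -8 + (-1*(-17) - 320)/(413 + (2/3 + (1/3)*(-20) + (1/3)*(-15))) = -8 + (17 - 320)/(413 + (2/3 - 20/3 - 5)) = -8 - 303/(413 - 11) = -8 - 303/402 = -8 - 303*1/402 = -8 - 101/134 = -1173/134 ≈ -8.7537)
1/(((H(6, -9) - 112)*(-180 - 200) + 332) + L) = 1/(((-6 - 112)*(-180 - 200) + 332) - 1173/134) = 1/((-118*(-380) + 332) - 1173/134) = 1/((44840 + 332) - 1173/134) = 1/(45172 - 1173/134) = 1/(6051875/134) = 134/6051875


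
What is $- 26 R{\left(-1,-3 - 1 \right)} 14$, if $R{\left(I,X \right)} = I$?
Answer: $364$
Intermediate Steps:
$- 26 R{\left(-1,-3 - 1 \right)} 14 = \left(-26\right) \left(-1\right) 14 = 26 \cdot 14 = 364$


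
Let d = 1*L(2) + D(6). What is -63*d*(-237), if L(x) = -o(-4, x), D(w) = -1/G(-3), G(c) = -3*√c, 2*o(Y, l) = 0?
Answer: -1659*I*√3 ≈ -2873.5*I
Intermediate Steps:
o(Y, l) = 0 (o(Y, l) = (½)*0 = 0)
D(w) = -I*√3/9 (D(w) = -1/((-3*I*√3)) = -I*√3/9)
L(x) = 0 (L(x) = -1*0 = 0)
d = -I*√3/9 (d = 1*0 - I*√3/9 = 0 - I*√3/9 = -I*√3/9 ≈ -0.19245*I)
-63*d*(-237) = -(-7)*I*√3*(-237) = (7*I*√3)*(-237) = -1659*I*√3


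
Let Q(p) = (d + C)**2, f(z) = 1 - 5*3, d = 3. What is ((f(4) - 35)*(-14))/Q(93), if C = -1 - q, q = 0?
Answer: 343/2 ≈ 171.50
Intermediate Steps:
f(z) = -14 (f(z) = 1 - 15 = -14)
C = -1 (C = -1 - 1*0 = -1 + 0 = -1)
Q(p) = 4 (Q(p) = (3 - 1)**2 = 2**2 = 4)
((f(4) - 35)*(-14))/Q(93) = ((-14 - 35)*(-14))/4 = -49*(-14)*(1/4) = 686*(1/4) = 343/2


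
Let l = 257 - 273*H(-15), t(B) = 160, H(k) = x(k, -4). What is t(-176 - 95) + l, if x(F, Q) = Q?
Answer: 1509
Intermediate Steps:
H(k) = -4
l = 1349 (l = 257 - 273*(-4) = 257 + 1092 = 1349)
t(-176 - 95) + l = 160 + 1349 = 1509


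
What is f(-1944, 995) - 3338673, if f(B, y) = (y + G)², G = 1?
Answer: -2346657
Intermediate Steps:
f(B, y) = (1 + y)² (f(B, y) = (y + 1)² = (1 + y)²)
f(-1944, 995) - 3338673 = (1 + 995)² - 3338673 = 996² - 3338673 = 992016 - 3338673 = -2346657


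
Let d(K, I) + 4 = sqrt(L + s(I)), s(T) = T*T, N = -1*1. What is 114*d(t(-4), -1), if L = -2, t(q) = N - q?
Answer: -456 + 114*I ≈ -456.0 + 114.0*I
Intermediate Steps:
N = -1
s(T) = T**2
t(q) = -1 - q
d(K, I) = -4 + sqrt(-2 + I**2)
114*d(t(-4), -1) = 114*(-4 + sqrt(-2 + (-1)**2)) = 114*(-4 + sqrt(-2 + 1)) = 114*(-4 + sqrt(-1)) = 114*(-4 + I) = -456 + 114*I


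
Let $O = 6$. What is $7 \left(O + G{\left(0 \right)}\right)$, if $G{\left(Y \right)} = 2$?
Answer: $56$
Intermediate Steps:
$7 \left(O + G{\left(0 \right)}\right) = 7 \left(6 + 2\right) = 7 \cdot 8 = 56$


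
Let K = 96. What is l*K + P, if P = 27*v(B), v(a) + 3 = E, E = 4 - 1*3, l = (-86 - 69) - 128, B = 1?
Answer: -27222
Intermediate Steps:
l = -283 (l = -155 - 128 = -283)
E = 1 (E = 4 - 3 = 1)
v(a) = -2 (v(a) = -3 + 1 = -2)
P = -54 (P = 27*(-2) = -54)
l*K + P = -283*96 - 54 = -27168 - 54 = -27222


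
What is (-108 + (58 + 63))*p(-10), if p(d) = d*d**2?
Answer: -13000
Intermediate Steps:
p(d) = d**3
(-108 + (58 + 63))*p(-10) = (-108 + (58 + 63))*(-10)**3 = (-108 + 121)*(-1000) = 13*(-1000) = -13000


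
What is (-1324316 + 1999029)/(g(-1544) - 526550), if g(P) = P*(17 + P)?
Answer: 39689/107714 ≈ 0.36847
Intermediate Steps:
(-1324316 + 1999029)/(g(-1544) - 526550) = (-1324316 + 1999029)/(-1544*(17 - 1544) - 526550) = 674713/(-1544*(-1527) - 526550) = 674713/(2357688 - 526550) = 674713/1831138 = 674713*(1/1831138) = 39689/107714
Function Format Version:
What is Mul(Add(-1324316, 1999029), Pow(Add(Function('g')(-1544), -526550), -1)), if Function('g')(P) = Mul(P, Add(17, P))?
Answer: Rational(39689, 107714) ≈ 0.36847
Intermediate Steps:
Mul(Add(-1324316, 1999029), Pow(Add(Function('g')(-1544), -526550), -1)) = Mul(Add(-1324316, 1999029), Pow(Add(Mul(-1544, Add(17, -1544)), -526550), -1)) = Mul(674713, Pow(Add(Mul(-1544, -1527), -526550), -1)) = Mul(674713, Pow(Add(2357688, -526550), -1)) = Mul(674713, Pow(1831138, -1)) = Mul(674713, Rational(1, 1831138)) = Rational(39689, 107714)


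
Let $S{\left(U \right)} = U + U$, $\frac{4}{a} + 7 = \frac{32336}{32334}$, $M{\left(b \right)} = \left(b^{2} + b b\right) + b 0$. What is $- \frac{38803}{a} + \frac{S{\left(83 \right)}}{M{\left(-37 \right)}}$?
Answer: $\frac{5152825267751}{88530492} \approx 58204.0$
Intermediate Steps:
$M{\left(b \right)} = 2 b^{2}$ ($M{\left(b \right)} = \left(b^{2} + b^{2}\right) + 0 = 2 b^{2} + 0 = 2 b^{2}$)
$a = - \frac{64668}{97001}$ ($a = \frac{4}{-7 + \frac{32336}{32334}} = \frac{4}{-7 + 32336 \cdot \frac{1}{32334}} = \frac{4}{-7 + \frac{16168}{16167}} = \frac{4}{- \frac{97001}{16167}} = 4 \left(- \frac{16167}{97001}\right) = - \frac{64668}{97001} \approx -0.66667$)
$S{\left(U \right)} = 2 U$
$- \frac{38803}{a} + \frac{S{\left(83 \right)}}{M{\left(-37 \right)}} = - \frac{38803}{- \frac{64668}{97001}} + \frac{2 \cdot 83}{2 \left(-37\right)^{2}} = \left(-38803\right) \left(- \frac{97001}{64668}\right) + \frac{166}{2 \cdot 1369} = \frac{3763929803}{64668} + \frac{166}{2738} = \frac{3763929803}{64668} + 166 \cdot \frac{1}{2738} = \frac{3763929803}{64668} + \frac{83}{1369} = \frac{5152825267751}{88530492}$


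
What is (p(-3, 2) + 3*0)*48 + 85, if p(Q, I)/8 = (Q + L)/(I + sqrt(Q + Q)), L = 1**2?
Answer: -343/5 + 384*I*sqrt(6)/5 ≈ -68.6 + 188.12*I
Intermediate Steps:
L = 1
p(Q, I) = 8*(1 + Q)/(I + sqrt(2)*sqrt(Q)) (p(Q, I) = 8*((Q + 1)/(I + sqrt(Q + Q))) = 8*((1 + Q)/(I + sqrt(2*Q))) = 8*((1 + Q)/(I + sqrt(2)*sqrt(Q))) = 8*(1 + Q)/(I + sqrt(2)*sqrt(Q)))
(p(-3, 2) + 3*0)*48 + 85 = (8*(1 - 3)/(2 + sqrt(2)*sqrt(-3)) + 3*0)*48 + 85 = (8*(-2)/(2 + sqrt(2)*(I*sqrt(3))) + 0)*48 + 85 = (8*(-2)/(2 + I*sqrt(6)) + 0)*48 + 85 = (-16/(2 + I*sqrt(6)) + 0)*48 + 85 = -16/(2 + I*sqrt(6))*48 + 85 = -768/(2 + I*sqrt(6)) + 85 = 85 - 768/(2 + I*sqrt(6))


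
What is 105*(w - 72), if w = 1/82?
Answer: -619815/82 ≈ -7558.7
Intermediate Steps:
w = 1/82 ≈ 0.012195
105*(w - 72) = 105*(1/82 - 72) = 105*(-5903/82) = -619815/82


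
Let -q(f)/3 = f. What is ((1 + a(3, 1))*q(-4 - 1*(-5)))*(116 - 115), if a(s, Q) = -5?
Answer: 12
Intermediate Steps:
q(f) = -3*f
((1 + a(3, 1))*q(-4 - 1*(-5)))*(116 - 115) = ((1 - 5)*(-3*(-4 - 1*(-5))))*(116 - 115) = -(-12)*(-4 + 5)*1 = -(-12)*1 = -4*(-3)*1 = 12*1 = 12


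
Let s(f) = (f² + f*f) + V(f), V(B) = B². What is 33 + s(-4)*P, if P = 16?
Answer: 801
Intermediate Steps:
s(f) = 3*f² (s(f) = (f² + f*f) + f² = (f² + f²) + f² = 2*f² + f² = 3*f²)
33 + s(-4)*P = 33 + (3*(-4)²)*16 = 33 + (3*16)*16 = 33 + 48*16 = 33 + 768 = 801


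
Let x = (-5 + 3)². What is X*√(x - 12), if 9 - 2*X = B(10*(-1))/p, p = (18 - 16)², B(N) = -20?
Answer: 14*I*√2 ≈ 19.799*I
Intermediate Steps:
p = 4 (p = 2² = 4)
x = 4 (x = (-2)² = 4)
X = 7 (X = 9/2 - (-10)/4 = 9/2 - ½*(-5) = 9/2 + 5/2 = 7)
X*√(x - 12) = 7*√(4 - 12) = 7*√(-8) = 7*(2*I*√2) = 14*I*√2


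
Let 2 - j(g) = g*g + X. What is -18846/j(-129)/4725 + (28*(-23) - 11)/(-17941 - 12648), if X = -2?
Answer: 1928367247/89059108775 ≈ 0.021653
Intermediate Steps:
j(g) = 4 - g² (j(g) = 2 - (g*g - 2) = 2 - (g² - 2) = 2 - (-2 + g²) = 2 + (2 - g²) = 4 - g²)
-18846/j(-129)/4725 + (28*(-23) - 11)/(-17941 - 12648) = -18846/(4 - 1*(-129)²)/4725 + (28*(-23) - 11)/(-17941 - 12648) = -18846/(4 - 1*16641)*(1/4725) + (-644 - 11)/(-30589) = -18846/(4 - 16641)*(1/4725) - 655*(-1/30589) = -18846/(-16637)*(1/4725) + 655/30589 = -18846*(-1/16637)*(1/4725) + 655/30589 = (18846/16637)*(1/4725) + 655/30589 = 698/2911475 + 655/30589 = 1928367247/89059108775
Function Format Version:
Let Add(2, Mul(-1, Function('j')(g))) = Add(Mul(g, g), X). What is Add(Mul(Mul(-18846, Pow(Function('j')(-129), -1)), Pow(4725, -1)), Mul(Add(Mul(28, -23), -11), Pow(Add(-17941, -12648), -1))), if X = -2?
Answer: Rational(1928367247, 89059108775) ≈ 0.021653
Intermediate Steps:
Function('j')(g) = Add(4, Mul(-1, Pow(g, 2))) (Function('j')(g) = Add(2, Mul(-1, Add(Mul(g, g), -2))) = Add(2, Mul(-1, Add(Pow(g, 2), -2))) = Add(2, Mul(-1, Add(-2, Pow(g, 2)))) = Add(2, Add(2, Mul(-1, Pow(g, 2)))) = Add(4, Mul(-1, Pow(g, 2))))
Add(Mul(Mul(-18846, Pow(Function('j')(-129), -1)), Pow(4725, -1)), Mul(Add(Mul(28, -23), -11), Pow(Add(-17941, -12648), -1))) = Add(Mul(Mul(-18846, Pow(Add(4, Mul(-1, Pow(-129, 2))), -1)), Pow(4725, -1)), Mul(Add(Mul(28, -23), -11), Pow(Add(-17941, -12648), -1))) = Add(Mul(Mul(-18846, Pow(Add(4, Mul(-1, 16641)), -1)), Rational(1, 4725)), Mul(Add(-644, -11), Pow(-30589, -1))) = Add(Mul(Mul(-18846, Pow(Add(4, -16641), -1)), Rational(1, 4725)), Mul(-655, Rational(-1, 30589))) = Add(Mul(Mul(-18846, Pow(-16637, -1)), Rational(1, 4725)), Rational(655, 30589)) = Add(Mul(Mul(-18846, Rational(-1, 16637)), Rational(1, 4725)), Rational(655, 30589)) = Add(Mul(Rational(18846, 16637), Rational(1, 4725)), Rational(655, 30589)) = Add(Rational(698, 2911475), Rational(655, 30589)) = Rational(1928367247, 89059108775)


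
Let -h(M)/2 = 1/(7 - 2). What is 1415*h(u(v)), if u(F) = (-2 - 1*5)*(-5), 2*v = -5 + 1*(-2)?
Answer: -566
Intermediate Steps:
v = -7/2 (v = (-5 + 1*(-2))/2 = (-5 - 2)/2 = (1/2)*(-7) = -7/2 ≈ -3.5000)
u(F) = 35 (u(F) = (-2 - 5)*(-5) = -7*(-5) = 35)
h(M) = -2/5 (h(M) = -2/(7 - 2) = -2/5)
1415*h(u(v)) = 1415*(-2/5) = -566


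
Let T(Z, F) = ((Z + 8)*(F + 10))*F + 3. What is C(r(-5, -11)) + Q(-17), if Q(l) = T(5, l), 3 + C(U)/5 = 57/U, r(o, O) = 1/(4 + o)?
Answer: 1250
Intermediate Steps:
C(U) = -15 + 285/U (C(U) = -15 + 5*(57/U) = -15 + 285/U)
T(Z, F) = 3 + F*(8 + Z)*(10 + F) (T(Z, F) = ((8 + Z)*(10 + F))*F + 3 = F*(8 + Z)*(10 + F) + 3 = 3 + F*(8 + Z)*(10 + F))
Q(l) = 3 + 13*l**2 + 130*l (Q(l) = 3 + 8*l**2 + 80*l + 5*l**2 + 10*l*5 = 3 + 8*l**2 + 80*l + 5*l**2 + 50*l = 3 + 13*l**2 + 130*l)
C(r(-5, -11)) + Q(-17) = (-15 + 285/(1/(4 - 5))) + (3 + 13*(-17)**2 + 130*(-17)) = (-15 + 285/(1/(-1))) + (3 + 13*289 - 2210) = (-15 + 285/(-1)) + (3 + 3757 - 2210) = (-15 + 285*(-1)) + 1550 = (-15 - 285) + 1550 = -300 + 1550 = 1250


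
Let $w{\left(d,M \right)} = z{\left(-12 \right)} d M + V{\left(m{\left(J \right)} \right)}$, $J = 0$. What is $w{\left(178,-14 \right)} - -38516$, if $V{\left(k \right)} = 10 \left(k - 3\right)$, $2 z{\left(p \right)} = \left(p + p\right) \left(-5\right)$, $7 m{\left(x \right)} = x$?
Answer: $-111034$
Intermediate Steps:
$m{\left(x \right)} = \frac{x}{7}$
$z{\left(p \right)} = - 5 p$ ($z{\left(p \right)} = \frac{\left(p + p\right) \left(-5\right)}{2} = \frac{2 p \left(-5\right)}{2} = \frac{\left(-10\right) p}{2} = - 5 p$)
$V{\left(k \right)} = -30 + 10 k$ ($V{\left(k \right)} = 10 \left(-3 + k\right) = -30 + 10 k$)
$w{\left(d,M \right)} = -30 + 60 M d$ ($w{\left(d,M \right)} = \left(-5\right) \left(-12\right) d M - \left(30 - 10 \cdot \frac{1}{7} \cdot 0\right) = 60 d M + \left(-30 + 10 \cdot 0\right) = 60 M d + \left(-30 + 0\right) = 60 M d - 30 = -30 + 60 M d$)
$w{\left(178,-14 \right)} - -38516 = \left(-30 + 60 \left(-14\right) 178\right) - -38516 = \left(-30 - 149520\right) + 38516 = -149550 + 38516 = -111034$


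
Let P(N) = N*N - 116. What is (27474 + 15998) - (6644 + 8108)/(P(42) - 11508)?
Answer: 107162168/2465 ≈ 43474.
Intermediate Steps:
P(N) = -116 + N² (P(N) = N² - 116 = -116 + N²)
(27474 + 15998) - (6644 + 8108)/(P(42) - 11508) = (27474 + 15998) - (6644 + 8108)/((-116 + 42²) - 11508) = 43472 - 14752/((-116 + 1764) - 11508) = 43472 - 14752/(1648 - 11508) = 43472 - 14752/(-9860) = 43472 - 14752*(-1)/9860 = 43472 - 1*(-3688/2465) = 43472 + 3688/2465 = 107162168/2465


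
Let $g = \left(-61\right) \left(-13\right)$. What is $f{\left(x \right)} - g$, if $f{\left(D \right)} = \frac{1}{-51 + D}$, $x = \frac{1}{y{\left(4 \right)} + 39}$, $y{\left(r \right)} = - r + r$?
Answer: $- \frac{1576523}{1988} \approx -793.02$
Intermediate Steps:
$y{\left(r \right)} = 0$
$g = 793$
$x = \frac{1}{39}$ ($x = \frac{1}{0 + 39} = \frac{1}{39} \approx 0.025641$)
$f{\left(x \right)} - g = \frac{1}{-51 + \frac{1}{39}} - 793 = \frac{1}{- \frac{1988}{39}} - 793 = - \frac{39}{1988} - 793 = - \frac{1576523}{1988}$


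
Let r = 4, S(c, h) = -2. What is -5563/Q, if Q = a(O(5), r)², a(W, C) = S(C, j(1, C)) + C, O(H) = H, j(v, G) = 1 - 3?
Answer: -5563/4 ≈ -1390.8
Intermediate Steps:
j(v, G) = -2
a(W, C) = -2 + C
Q = 4 (Q = (-2 + 4)² = 2² = 4)
-5563/Q = -5563/4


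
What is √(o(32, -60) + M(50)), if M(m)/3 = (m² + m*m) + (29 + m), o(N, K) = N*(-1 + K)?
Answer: √13285 ≈ 115.26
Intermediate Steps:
M(m) = 87 + 3*m + 6*m² (M(m) = 3*((m² + m*m) + (29 + m)) = 3*((m² + m²) + (29 + m)) = 3*(2*m² + (29 + m)) = 3*(29 + m + 2*m²) = 87 + 3*m + 6*m²)
√(o(32, -60) + M(50)) = √(32*(-1 - 60) + (87 + 3*50 + 6*50²)) = √(32*(-61) + (87 + 150 + 6*2500)) = √(-1952 + (87 + 150 + 15000)) = √(-1952 + 15237) = √13285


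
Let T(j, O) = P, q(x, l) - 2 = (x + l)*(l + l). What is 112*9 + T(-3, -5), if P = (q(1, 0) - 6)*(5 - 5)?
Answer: 1008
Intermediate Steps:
q(x, l) = 2 + 2*l*(l + x) (q(x, l) = 2 + (x + l)*(l + l) = 2 + (l + x)*(2*l) = 2 + 2*l*(l + x))
P = 0 (P = ((2 + 2*0² + 2*0*1) - 6)*(5 - 5) = ((2 + 2*0 + 0) - 6)*0 = ((2 + 0 + 0) - 6)*0 = (2 - 6)*0 = -4*0 = 0)
T(j, O) = 0
112*9 + T(-3, -5) = 112*9 + 0 = 1008 + 0 = 1008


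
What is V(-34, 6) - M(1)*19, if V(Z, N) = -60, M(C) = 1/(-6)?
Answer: -341/6 ≈ -56.833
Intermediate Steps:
M(C) = -⅙
V(-34, 6) - M(1)*19 = -60 - (-1)*19/6 = -60 - 1*(-19/6) = -60 + 19/6 = -341/6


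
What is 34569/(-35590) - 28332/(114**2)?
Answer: -40488739/12847990 ≈ -3.1514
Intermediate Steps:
34569/(-35590) - 28332/(114**2) = 34569*(-1/35590) - 28332/12996 = -34569/35590 - 28332*1/12996 = -34569/35590 - 787/361 = -40488739/12847990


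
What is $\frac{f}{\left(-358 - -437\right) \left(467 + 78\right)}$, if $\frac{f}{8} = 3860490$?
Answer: $\frac{6176784}{8611} \approx 717.31$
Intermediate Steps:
$f = 30883920$ ($f = 8 \cdot 3860490 = 30883920$)
$\frac{f}{\left(-358 - -437\right) \left(467 + 78\right)} = \frac{30883920}{\left(-358 - -437\right) \left(467 + 78\right)} = \frac{30883920}{\left(-358 + 437\right) 545} = \frac{30883920}{79 \cdot 545} = \frac{30883920}{43055} = 30883920 \cdot \frac{1}{43055} = \frac{6176784}{8611}$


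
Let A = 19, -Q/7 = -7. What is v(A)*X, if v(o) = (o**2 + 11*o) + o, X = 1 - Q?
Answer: -28272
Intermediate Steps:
Q = 49 (Q = -7*(-7) = 49)
X = -48 (X = 1 - 1*49 = 1 - 49 = -48)
v(o) = o**2 + 12*o
v(A)*X = (19*(12 + 19))*(-48) = (19*31)*(-48) = 589*(-48) = -28272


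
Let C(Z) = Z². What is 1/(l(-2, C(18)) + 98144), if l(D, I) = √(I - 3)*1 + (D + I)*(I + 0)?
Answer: 202472/40994910463 - √321/40994910463 ≈ 4.9385e-6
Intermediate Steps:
l(D, I) = √(-3 + I) + I*(D + I) (l(D, I) = √(-3 + I)*1 + (D + I)*I = √(-3 + I) + I*(D + I))
1/(l(-2, C(18)) + 98144) = 1/(((18²)² + √(-3 + 18²) - 2*18²) + 98144) = 1/((324² + √(-3 + 324) - 2*324) + 98144) = 1/((104976 + √321 - 648) + 98144) = 1/((104328 + √321) + 98144) = 1/(202472 + √321)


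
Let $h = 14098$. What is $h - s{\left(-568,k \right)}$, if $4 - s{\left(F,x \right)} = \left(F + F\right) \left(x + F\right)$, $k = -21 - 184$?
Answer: $892222$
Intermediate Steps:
$k = -205$ ($k = -21 - 184 = -205$)
$s{\left(F,x \right)} = 4 - 2 F \left(F + x\right)$ ($s{\left(F,x \right)} = 4 - \left(F + F\right) \left(x + F\right) = 4 - 2 F \left(F + x\right)$)
$h - s{\left(-568,k \right)} = 14098 - \left(4 - 2 \left(-568\right)^{2} - \left(-1136\right) \left(-205\right)\right) = 14098 - \left(4 - 645248 - 232880\right) = 14098 - -878124 = 14098 + 878124 = 892222$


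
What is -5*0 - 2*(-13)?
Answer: 26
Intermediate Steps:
-5*0 - 2*(-13) = 0 + 26 = 26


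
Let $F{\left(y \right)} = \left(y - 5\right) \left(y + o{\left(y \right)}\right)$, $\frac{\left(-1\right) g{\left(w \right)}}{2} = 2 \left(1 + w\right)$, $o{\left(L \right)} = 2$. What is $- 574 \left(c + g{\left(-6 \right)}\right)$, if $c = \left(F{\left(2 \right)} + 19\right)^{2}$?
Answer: $-39606$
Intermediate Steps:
$g{\left(w \right)} = -4 - 4 w$ ($g{\left(w \right)} = - 2 \cdot 2 \left(1 + w\right) = - 2 \left(2 + 2 w\right) = -4 - 4 w$)
$F{\left(y \right)} = \left(-5 + y\right) \left(2 + y\right)$ ($F{\left(y \right)} = \left(y - 5\right) \left(y + 2\right) = \left(-5 + y\right) \left(2 + y\right)$)
$c = 49$ ($c = \left(\left(-10 + 2^{2} - 6\right) + 19\right)^{2} = \left(\left(-10 + 4 - 6\right) + 19\right)^{2} = \left(-12 + 19\right)^{2} = 7^{2} = 49$)
$- 574 \left(c + g{\left(-6 \right)}\right) = - 574 \left(49 - -20\right) = - 574 \left(49 + \left(-4 + 24\right)\right) = - 574 \left(49 + 20\right) = \left(-574\right) 69 = -39606$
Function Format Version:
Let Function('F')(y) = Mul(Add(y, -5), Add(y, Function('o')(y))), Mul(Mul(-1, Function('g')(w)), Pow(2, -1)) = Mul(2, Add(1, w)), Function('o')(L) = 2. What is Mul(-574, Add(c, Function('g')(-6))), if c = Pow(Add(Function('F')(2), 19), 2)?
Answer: -39606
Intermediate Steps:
Function('g')(w) = Add(-4, Mul(-4, w)) (Function('g')(w) = Mul(-2, Mul(2, Add(1, w))) = Mul(-2, Add(2, Mul(2, w))) = Add(-4, Mul(-4, w)))
Function('F')(y) = Mul(Add(-5, y), Add(2, y)) (Function('F')(y) = Mul(Add(y, -5), Add(y, 2)) = Mul(Add(-5, y), Add(2, y)))
c = 49 (c = Pow(Add(Add(-10, Pow(2, 2), Mul(-3, 2)), 19), 2) = Pow(Add(Add(-10, 4, -6), 19), 2) = Pow(Add(-12, 19), 2) = Pow(7, 2) = 49)
Mul(-574, Add(c, Function('g')(-6))) = Mul(-574, Add(49, Add(-4, Mul(-4, -6)))) = Mul(-574, Add(49, Add(-4, 24))) = Mul(-574, Add(49, 20)) = Mul(-574, 69) = -39606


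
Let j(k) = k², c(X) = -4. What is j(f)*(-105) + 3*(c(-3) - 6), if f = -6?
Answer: -3810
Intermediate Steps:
j(f)*(-105) + 3*(c(-3) - 6) = (-6)²*(-105) + 3*(-4 - 6) = 36*(-105) + 3*(-10) = -3780 - 30 = -3810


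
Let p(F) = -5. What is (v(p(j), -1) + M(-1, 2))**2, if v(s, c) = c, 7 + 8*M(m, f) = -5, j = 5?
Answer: 25/4 ≈ 6.2500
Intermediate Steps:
M(m, f) = -3/2 (M(m, f) = -7/8 + (1/8)*(-5) = -7/8 - 5/8 = -3/2)
(v(p(j), -1) + M(-1, 2))**2 = (-1 - 3/2)**2 = (-5/2)**2 = 25/4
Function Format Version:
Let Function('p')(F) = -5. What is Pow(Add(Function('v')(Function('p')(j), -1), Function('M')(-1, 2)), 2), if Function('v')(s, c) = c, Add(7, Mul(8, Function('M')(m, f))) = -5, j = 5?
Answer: Rational(25, 4) ≈ 6.2500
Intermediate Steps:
Function('M')(m, f) = Rational(-3, 2) (Function('M')(m, f) = Add(Rational(-7, 8), Mul(Rational(1, 8), -5)) = Add(Rational(-7, 8), Rational(-5, 8)) = Rational(-3, 2))
Pow(Add(Function('v')(Function('p')(j), -1), Function('M')(-1, 2)), 2) = Pow(Add(-1, Rational(-3, 2)), 2) = Pow(Rational(-5, 2), 2) = Rational(25, 4)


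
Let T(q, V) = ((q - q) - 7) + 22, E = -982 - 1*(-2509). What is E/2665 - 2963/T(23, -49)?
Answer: -1574698/7995 ≈ -196.96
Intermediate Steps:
E = 1527 (E = -982 + 2509 = 1527)
T(q, V) = 15 (T(q, V) = (0 - 7) + 22 = -7 + 22 = 15)
E/2665 - 2963/T(23, -49) = 1527/2665 - 2963/15 = -1574698/7995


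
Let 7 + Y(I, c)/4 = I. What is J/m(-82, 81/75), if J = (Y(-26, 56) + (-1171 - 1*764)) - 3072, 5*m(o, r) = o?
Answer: 25695/82 ≈ 313.35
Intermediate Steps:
m(o, r) = o/5
Y(I, c) = -28 + 4*I
J = -5139 (J = ((-28 + 4*(-26)) + (-1171 - 1*764)) - 3072 = ((-28 - 104) + (-1171 - 764)) - 3072 = (-132 - 1935) - 3072 = -2067 - 3072 = -5139)
J/m(-82, 81/75) = -5139/((⅕)*(-82)) = -5139/(-82/5) = -5139*(-5/82) = 25695/82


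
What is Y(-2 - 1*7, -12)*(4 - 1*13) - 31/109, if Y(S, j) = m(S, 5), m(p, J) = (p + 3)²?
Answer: -35347/109 ≈ -324.28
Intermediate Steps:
m(p, J) = (3 + p)²
Y(S, j) = (3 + S)²
Y(-2 - 1*7, -12)*(4 - 1*13) - 31/109 = (3 + (-2 - 1*7))²*(4 - 1*13) - 31/109 = (3 + (-2 - 7))²*(4 - 13) - 31*1/109 = (3 - 9)²*(-9) - 31/109 = (-6)²*(-9) - 31/109 = 36*(-9) - 31/109 = -324 - 31/109 = -35347/109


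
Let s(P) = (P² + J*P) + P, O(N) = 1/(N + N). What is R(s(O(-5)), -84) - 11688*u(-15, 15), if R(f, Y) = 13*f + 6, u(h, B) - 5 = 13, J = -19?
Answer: -21035447/100 ≈ -2.1035e+5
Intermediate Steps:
u(h, B) = 18 (u(h, B) = 5 + 13 = 18)
O(N) = 1/(2*N)
s(P) = P² - 18*P (s(P) = (P² - 19*P) + P = P² - 18*P)
R(f, Y) = 6 + 13*f
R(s(O(-5)), -84) - 11688*u(-15, 15) = (6 + 13*(((½)/(-5))*(-18 + (½)/(-5)))) - 11688*18 = (6 + 13*(((½)*(-⅕))*(-18 + (½)*(-⅕)))) - 1*210384 = (6 + 13*(-(-18 - ⅒)/10)) - 210384 = (6 + 13*(-⅒*(-181/10))) - 210384 = (6 + 13*(181/100)) - 210384 = (6 + 2353/100) - 210384 = 2953/100 - 210384 = -21035447/100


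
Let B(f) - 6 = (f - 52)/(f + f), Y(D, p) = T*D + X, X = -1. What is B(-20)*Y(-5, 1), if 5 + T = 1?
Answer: 741/5 ≈ 148.20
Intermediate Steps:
T = -4 (T = -5 + 1 = -4)
Y(D, p) = -1 - 4*D (Y(D, p) = -4*D - 1 = -1 - 4*D)
B(f) = 6 + (-52 + f)/(2*f) (B(f) = 6 + (f - 52)/(f + f) = 6 + (-52 + f)/((2*f)) = 6 + (-52 + f)*(1/(2*f)) = 6 + (-52 + f)/(2*f))
B(-20)*Y(-5, 1) = (13/2 - 26/(-20))*(-1 - 4*(-5)) = (13/2 - 26*(-1/20))*(-1 + 20) = (13/2 + 13/10)*19 = (39/5)*19 = 741/5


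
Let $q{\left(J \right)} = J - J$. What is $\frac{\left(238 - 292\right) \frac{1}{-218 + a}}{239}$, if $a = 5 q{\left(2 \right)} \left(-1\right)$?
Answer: $\frac{27}{26051} \approx 0.0010364$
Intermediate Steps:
$q{\left(J \right)} = 0$
$a = 0$ ($a = 5 \cdot 0 \left(-1\right) = 0 \left(-1\right) = 0$)
$\frac{\left(238 - 292\right) \frac{1}{-218 + a}}{239} = \frac{\left(238 - 292\right) \frac{1}{-218 + 0}}{239} = - \frac{54}{-218} \cdot \frac{1}{239} = \left(-54\right) \left(- \frac{1}{218}\right) \frac{1}{239} = \frac{27}{109} \cdot \frac{1}{239} = \frac{27}{26051}$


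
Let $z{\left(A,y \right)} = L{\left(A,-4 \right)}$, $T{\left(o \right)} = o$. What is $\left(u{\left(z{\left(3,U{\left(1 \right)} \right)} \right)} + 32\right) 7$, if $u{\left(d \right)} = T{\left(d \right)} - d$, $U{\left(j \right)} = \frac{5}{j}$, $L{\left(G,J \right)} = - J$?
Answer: $224$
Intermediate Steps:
$z{\left(A,y \right)} = 4$ ($z{\left(A,y \right)} = \left(-1\right) \left(-4\right) = 4$)
$u{\left(d \right)} = 0$ ($u{\left(d \right)} = d - d = 0$)
$\left(u{\left(z{\left(3,U{\left(1 \right)} \right)} \right)} + 32\right) 7 = \left(0 + 32\right) 7 = 32 \cdot 7 = 224$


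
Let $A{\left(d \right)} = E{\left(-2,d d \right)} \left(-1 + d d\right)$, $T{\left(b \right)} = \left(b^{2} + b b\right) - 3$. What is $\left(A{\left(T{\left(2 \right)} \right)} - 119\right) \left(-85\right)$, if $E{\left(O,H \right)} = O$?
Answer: $14195$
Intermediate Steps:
$T{\left(b \right)} = -3 + 2 b^{2}$ ($T{\left(b \right)} = \left(b^{2} + b^{2}\right) - 3 = 2 b^{2} - 3 = -3 + 2 b^{2}$)
$A{\left(d \right)} = 2 - 2 d^{2}$ ($A{\left(d \right)} = - 2 \left(-1 + d d\right) = - 2 \left(-1 + d^{2}\right) = 2 - 2 d^{2}$)
$\left(A{\left(T{\left(2 \right)} \right)} - 119\right) \left(-85\right) = \left(\left(2 - 2 \left(-3 + 2 \cdot 2^{2}\right)^{2}\right) - 119\right) \left(-85\right) = \left(\left(2 - 2 \left(-3 + 2 \cdot 4\right)^{2}\right) - 119\right) \left(-85\right) = \left(\left(2 - 2 \left(-3 + 8\right)^{2}\right) - 119\right) \left(-85\right) = \left(\left(2 - 2 \cdot 5^{2}\right) - 119\right) \left(-85\right) = \left(\left(2 - 50\right) - 119\right) \left(-85\right) = \left(-48 - 119\right) \left(-85\right) = \left(-167\right) \left(-85\right) = 14195$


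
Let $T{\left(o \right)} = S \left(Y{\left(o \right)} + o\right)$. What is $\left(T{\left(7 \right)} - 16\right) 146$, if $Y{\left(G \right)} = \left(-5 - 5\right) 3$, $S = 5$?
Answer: $-19126$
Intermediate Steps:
$Y{\left(G \right)} = -30$ ($Y{\left(G \right)} = \left(-10\right) 3 = -30$)
$T{\left(o \right)} = -150 + 5 o$ ($T{\left(o \right)} = 5 \left(-30 + o\right) = -150 + 5 o$)
$\left(T{\left(7 \right)} - 16\right) 146 = \left(\left(-150 + 5 \cdot 7\right) - 16\right) 146 = \left(\left(-150 + 35\right) - 16\right) 146 = \left(-115 - 16\right) 146 = \left(-131\right) 146 = -19126$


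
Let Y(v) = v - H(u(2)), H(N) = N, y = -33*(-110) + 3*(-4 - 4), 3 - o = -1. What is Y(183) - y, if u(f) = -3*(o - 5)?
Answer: -3426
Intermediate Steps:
o = 4 (o = 3 - 1*(-1) = 3 + 1 = 4)
y = 3606 (y = 3630 + 3*(-8) = 3630 - 24 = 3606)
u(f) = 3 (u(f) = -3*(4 - 5) = -3*(-1) = 3)
Y(v) = -3 + v (Y(v) = v - 1*3 = v - 3 = -3 + v)
Y(183) - y = (-3 + 183) - 1*3606 = 180 - 3606 = -3426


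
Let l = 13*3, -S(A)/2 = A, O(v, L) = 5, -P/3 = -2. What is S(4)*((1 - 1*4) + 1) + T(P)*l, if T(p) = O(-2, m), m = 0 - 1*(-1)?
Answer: 211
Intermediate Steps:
P = 6 (P = -3*(-2) = 6)
m = 1 (m = 0 + 1 = 1)
S(A) = -2*A
T(p) = 5
l = 39
S(4)*((1 - 1*4) + 1) + T(P)*l = (-2*4)*((1 - 1*4) + 1) + 5*39 = -8*((1 - 4) + 1) + 195 = -8*(-3 + 1) + 195 = -8*(-2) + 195 = 16 + 195 = 211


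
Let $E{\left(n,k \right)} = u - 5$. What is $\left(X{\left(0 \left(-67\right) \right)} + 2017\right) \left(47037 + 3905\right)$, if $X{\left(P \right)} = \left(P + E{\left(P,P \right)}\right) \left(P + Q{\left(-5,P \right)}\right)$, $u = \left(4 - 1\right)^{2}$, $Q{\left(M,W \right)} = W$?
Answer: $102750014$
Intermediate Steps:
$u = 9$ ($u = 3^{2} = 9$)
$E{\left(n,k \right)} = 4$ ($E{\left(n,k \right)} = 9 - 5 = 4$)
$X{\left(P \right)} = 2 P \left(4 + P\right)$ ($X{\left(P \right)} = \left(P + 4\right) \left(P + P\right) = \left(4 + P\right) 2 P = 2 P \left(4 + P\right)$)
$\left(X{\left(0 \left(-67\right) \right)} + 2017\right) \left(47037 + 3905\right) = \left(2 \cdot 0 \left(-67\right) \left(4 + 0 \left(-67\right)\right) + 2017\right) \left(47037 + 3905\right) = \left(2 \cdot 0 \left(4 + 0\right) + 2017\right) 50942 = \left(2 \cdot 0 \cdot 4 + 2017\right) 50942 = \left(0 + 2017\right) 50942 = 2017 \cdot 50942 = 102750014$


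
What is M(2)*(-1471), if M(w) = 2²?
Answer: -5884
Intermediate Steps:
M(w) = 4
M(2)*(-1471) = 4*(-1471) = -5884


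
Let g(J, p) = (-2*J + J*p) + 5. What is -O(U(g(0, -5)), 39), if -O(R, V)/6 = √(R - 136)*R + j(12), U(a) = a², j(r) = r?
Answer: 72 + 150*I*√111 ≈ 72.0 + 1580.3*I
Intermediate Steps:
g(J, p) = 5 - 2*J + J*p
O(R, V) = -72 - 6*R*√(-136 + R) (O(R, V) = -6*(√(R - 136)*R + 12) = -6*(√(-136 + R)*R + 12) = -6*(R*√(-136 + R) + 12) = -6*(12 + R*√(-136 + R)) = -72 - 6*R*√(-136 + R))
-O(U(g(0, -5)), 39) = -(-72 - 6*(5 - 2*0 + 0*(-5))²*√(-136 + (5 - 2*0 + 0*(-5))²)) = -(-72 - 6*(5 + 0 + 0)²*√(-136 + (5 + 0 + 0)²)) = -(-72 - 6*5²*√(-136 + 5²)) = -(-72 - 6*25*√(-136 + 25)) = -(-72 - 6*25*√(-111)) = -(-72 - 6*25*I*√111) = -(-72 - 150*I*√111) = 72 + 150*I*√111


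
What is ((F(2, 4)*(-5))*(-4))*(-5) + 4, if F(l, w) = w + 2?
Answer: -596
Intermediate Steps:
F(l, w) = 2 + w
((F(2, 4)*(-5))*(-4))*(-5) + 4 = (((2 + 4)*(-5))*(-4))*(-5) + 4 = ((6*(-5))*(-4))*(-5) + 4 = -30*(-4)*(-5) + 4 = 120*(-5) + 4 = -600 + 4 = -596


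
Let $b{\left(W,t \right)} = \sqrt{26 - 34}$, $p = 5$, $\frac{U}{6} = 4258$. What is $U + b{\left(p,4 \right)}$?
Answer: $25548 + 2 i \sqrt{2} \approx 25548.0 + 2.8284 i$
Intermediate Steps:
$U = 25548$ ($U = 6 \cdot 4258 = 25548$)
$b{\left(W,t \right)} = 2 i \sqrt{2}$ ($b{\left(W,t \right)} = \sqrt{-8} = 2 i \sqrt{2}$)
$U + b{\left(p,4 \right)} = 25548 + 2 i \sqrt{2}$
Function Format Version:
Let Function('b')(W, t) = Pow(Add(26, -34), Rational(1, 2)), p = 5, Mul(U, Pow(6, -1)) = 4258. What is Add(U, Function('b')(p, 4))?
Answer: Add(25548, Mul(2, I, Pow(2, Rational(1, 2)))) ≈ Add(25548., Mul(2.8284, I))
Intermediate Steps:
U = 25548 (U = Mul(6, 4258) = 25548)
Function('b')(W, t) = Mul(2, I, Pow(2, Rational(1, 2))) (Function('b')(W, t) = Pow(-8, Rational(1, 2)) = Mul(2, I, Pow(2, Rational(1, 2))))
Add(U, Function('b')(p, 4)) = Add(25548, Mul(2, I, Pow(2, Rational(1, 2))))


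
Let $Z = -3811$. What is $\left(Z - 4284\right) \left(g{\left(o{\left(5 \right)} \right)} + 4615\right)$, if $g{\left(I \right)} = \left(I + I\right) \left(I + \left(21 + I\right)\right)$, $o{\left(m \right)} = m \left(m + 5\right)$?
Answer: $-135307925$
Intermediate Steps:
$o{\left(m \right)} = m \left(5 + m\right)$
$g{\left(I \right)} = 2 I \left(21 + 2 I\right)$
$\left(Z - 4284\right) \left(g{\left(o{\left(5 \right)} \right)} + 4615\right) = \left(-3811 - 4284\right) \left(2 \cdot 5 \left(5 + 5\right) \left(21 + 2 \cdot 5 \left(5 + 5\right)\right) + 4615\right) = - 8095 \left(2 \cdot 5 \cdot 10 \left(21 + 2 \cdot 5 \cdot 10\right) + 4615\right) = - 8095 \left(2 \cdot 50 \left(21 + 2 \cdot 50\right) + 4615\right) = - 8095 \left(2 \cdot 50 \left(21 + 100\right) + 4615\right) = - 8095 \left(2 \cdot 50 \cdot 121 + 4615\right) = - 8095 \left(12100 + 4615\right) = \left(-8095\right) 16715 = -135307925$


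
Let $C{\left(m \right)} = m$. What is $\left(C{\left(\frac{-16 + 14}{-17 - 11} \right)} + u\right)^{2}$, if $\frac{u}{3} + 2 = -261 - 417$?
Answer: $\frac{815616481}{196} \approx 4.1613 \cdot 10^{6}$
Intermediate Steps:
$u = -2040$ ($u = -6 + 3 \left(-261 - 417\right) = -6 + 3 \left(-678\right) = -6 - 2034 = -2040$)
$\left(C{\left(\frac{-16 + 14}{-17 - 11} \right)} + u\right)^{2} = \left(\frac{-16 + 14}{-17 - 11} - 2040\right)^{2} = \left(- \frac{2}{-28} - 2040\right)^{2} = \left(\left(-2\right) \left(- \frac{1}{28}\right) - 2040\right)^{2} = \left(\frac{1}{14} - 2040\right)^{2} = \left(- \frac{28559}{14}\right)^{2} = \frac{815616481}{196}$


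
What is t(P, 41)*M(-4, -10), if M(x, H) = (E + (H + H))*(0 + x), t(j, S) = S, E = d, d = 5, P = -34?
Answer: 2460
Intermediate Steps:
E = 5
M(x, H) = x*(5 + 2*H) (M(x, H) = (5 + (H + H))*(0 + x) = (5 + 2*H)*x = x*(5 + 2*H))
t(P, 41)*M(-4, -10) = 41*(-4*(5 + 2*(-10))) = 41*(-4*(5 - 20)) = 41*(-4*(-15)) = 41*60 = 2460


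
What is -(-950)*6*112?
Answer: 638400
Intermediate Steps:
-(-950)*6*112 = -190*(-30)*112 = 5700*112 = 638400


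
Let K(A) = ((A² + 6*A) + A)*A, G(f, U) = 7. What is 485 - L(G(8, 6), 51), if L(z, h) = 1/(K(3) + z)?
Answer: 47044/97 ≈ 484.99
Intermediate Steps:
K(A) = A*(A² + 7*A) (K(A) = (A² + 7*A)*A = A*(A² + 7*A))
L(z, h) = 1/(90 + z) (L(z, h) = 1/(3²*(7 + 3) + z) = 1/(9*10 + z) = 1/(90 + z))
485 - L(G(8, 6), 51) = 485 - 1/(90 + 7) = 485 - 1/97 = 47044/97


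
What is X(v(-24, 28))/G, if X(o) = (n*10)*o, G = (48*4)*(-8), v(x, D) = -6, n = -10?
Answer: -25/64 ≈ -0.39063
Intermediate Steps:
G = -1536 (G = 192*(-8) = -1536)
X(o) = -100*o (X(o) = (-10*10)*o = -100*o)
X(v(-24, 28))/G = -100*(-6)/(-1536) = 600*(-1/1536) = -25/64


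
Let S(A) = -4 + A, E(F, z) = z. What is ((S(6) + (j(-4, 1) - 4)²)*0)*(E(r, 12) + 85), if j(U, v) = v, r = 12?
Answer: 0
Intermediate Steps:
((S(6) + (j(-4, 1) - 4)²)*0)*(E(r, 12) + 85) = (((-4 + 6) + (1 - 4)²)*0)*(12 + 85) = ((2 + (-3)²)*0)*97 = ((2 + 9)*0)*97 = (11*0)*97 = 0*97 = 0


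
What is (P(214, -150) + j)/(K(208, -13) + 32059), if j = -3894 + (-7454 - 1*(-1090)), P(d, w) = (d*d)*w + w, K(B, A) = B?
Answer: -6879808/32267 ≈ -213.22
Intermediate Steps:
P(d, w) = w + w*d² (P(d, w) = d²*w + w = w*d² + w = w + w*d²)
j = -10258 (j = -3894 + (-7454 + 1090) = -3894 - 6364 = -10258)
(P(214, -150) + j)/(K(208, -13) + 32059) = (-150*(1 + 214²) - 10258)/(208 + 32059) = (-150*(1 + 45796) - 10258)/32267 = (-150*45797 - 10258)*(1/32267) = (-6869550 - 10258)*(1/32267) = -6879808*1/32267 = -6879808/32267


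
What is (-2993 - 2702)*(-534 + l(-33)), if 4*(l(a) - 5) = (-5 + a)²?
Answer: 956760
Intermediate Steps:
l(a) = 5 + (-5 + a)²/4
(-2993 - 2702)*(-534 + l(-33)) = (-2993 - 2702)*(-534 + (5 + (-5 - 33)²/4)) = -5695*(-534 + (5 + (¼)*(-38)²)) = -5695*(-534 + (5 + (¼)*1444)) = -5695*(-534 + (5 + 361)) = -5695*(-534 + 366) = -5695*(-168) = 956760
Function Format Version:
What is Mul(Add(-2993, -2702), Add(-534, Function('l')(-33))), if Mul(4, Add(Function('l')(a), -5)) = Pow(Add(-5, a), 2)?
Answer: 956760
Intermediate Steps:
Function('l')(a) = Add(5, Mul(Rational(1, 4), Pow(Add(-5, a), 2)))
Mul(Add(-2993, -2702), Add(-534, Function('l')(-33))) = Mul(Add(-2993, -2702), Add(-534, Add(5, Mul(Rational(1, 4), Pow(Add(-5, -33), 2))))) = Mul(-5695, Add(-534, Add(5, Mul(Rational(1, 4), Pow(-38, 2))))) = Mul(-5695, Add(-534, Add(5, Mul(Rational(1, 4), 1444)))) = Mul(-5695, Add(-534, Add(5, 361))) = Mul(-5695, Add(-534, 366)) = Mul(-5695, -168) = 956760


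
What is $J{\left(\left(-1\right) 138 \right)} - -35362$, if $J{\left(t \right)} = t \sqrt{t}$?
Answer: $35362 - 138 i \sqrt{138} \approx 35362.0 - 1621.1 i$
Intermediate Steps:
$J{\left(t \right)} = t^{\frac{3}{2}}$
$J{\left(\left(-1\right) 138 \right)} - -35362 = \left(\left(-1\right) 138\right)^{\frac{3}{2}} - -35362 = \left(-138\right)^{\frac{3}{2}} + 35362 = - 138 i \sqrt{138} + 35362 = 35362 - 138 i \sqrt{138}$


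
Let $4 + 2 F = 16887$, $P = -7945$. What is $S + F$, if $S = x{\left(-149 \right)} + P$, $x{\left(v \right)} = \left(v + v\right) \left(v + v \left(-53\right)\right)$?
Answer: $- \frac{4616815}{2} \approx -2.3084 \cdot 10^{6}$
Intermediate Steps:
$F = \frac{16883}{2}$ ($F = -2 + \frac{1}{2} \cdot 16887 = -2 + \frac{16887}{2} = \frac{16883}{2} \approx 8441.5$)
$x{\left(v \right)} = - 104 v^{2}$ ($x{\left(v \right)} = 2 v \left(v - 53 v\right) = 2 v \left(- 52 v\right) = - 104 v^{2}$)
$S = -2316849$ ($S = - 104 \left(-149\right)^{2} - 7945 = \left(-104\right) 22201 - 7945 = -2308904 - 7945 = -2316849$)
$S + F = -2316849 + \frac{16883}{2} = - \frac{4616815}{2}$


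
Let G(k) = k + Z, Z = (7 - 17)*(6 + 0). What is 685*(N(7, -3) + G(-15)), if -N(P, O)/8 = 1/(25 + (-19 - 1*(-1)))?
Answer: -365105/7 ≈ -52158.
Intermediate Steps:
N(P, O) = -8/7 (N(P, O) = -8/(25 + (-19 - 1*(-1))) = -8/(25 + (-19 + 1)) = -8/(25 - 18) = -8/7)
Z = -60 (Z = -10*6 = -60)
G(k) = -60 + k (G(k) = k - 60 = -60 + k)
685*(N(7, -3) + G(-15)) = 685*(-8/7 + (-60 - 15)) = 685*(-8/7 - 75) = 685*(-533/7) = -365105/7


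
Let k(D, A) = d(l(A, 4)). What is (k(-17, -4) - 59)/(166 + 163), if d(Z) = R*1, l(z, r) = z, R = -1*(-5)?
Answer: -54/329 ≈ -0.16413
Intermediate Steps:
R = 5
d(Z) = 5 (d(Z) = 5*1 = 5)
k(D, A) = 5
(k(-17, -4) - 59)/(166 + 163) = (5 - 59)/(166 + 163) = -54/329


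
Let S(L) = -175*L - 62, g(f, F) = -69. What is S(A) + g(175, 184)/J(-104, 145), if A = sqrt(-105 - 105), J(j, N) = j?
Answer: -6379/104 - 175*I*sqrt(210) ≈ -61.337 - 2536.0*I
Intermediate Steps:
A = I*sqrt(210) (A = sqrt(-210) = I*sqrt(210) ≈ 14.491*I)
S(L) = -62 - 175*L
S(A) + g(175, 184)/J(-104, 145) = (-62 - 175*I*sqrt(210)) - 69/(-104) = (-62 - 175*I*sqrt(210)) - 69*(-1/104) = (-62 - 175*I*sqrt(210)) + 69/104 = -6379/104 - 175*I*sqrt(210)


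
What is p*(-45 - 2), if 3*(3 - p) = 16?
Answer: 329/3 ≈ 109.67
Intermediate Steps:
p = -7/3 (p = 3 - ⅓*16 = 3 - 16/3 = -7/3 ≈ -2.3333)
p*(-45 - 2) = -7*(-45 - 2)/3 = -7/3*(-47) = 329/3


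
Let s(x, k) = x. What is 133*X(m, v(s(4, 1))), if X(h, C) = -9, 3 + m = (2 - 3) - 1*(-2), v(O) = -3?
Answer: -1197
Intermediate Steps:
m = -2 (m = -3 + ((2 - 3) - 1*(-2)) = -3 + (-1 + 2) = -3 + 1 = -2)
133*X(m, v(s(4, 1))) = 133*(-9) = -1197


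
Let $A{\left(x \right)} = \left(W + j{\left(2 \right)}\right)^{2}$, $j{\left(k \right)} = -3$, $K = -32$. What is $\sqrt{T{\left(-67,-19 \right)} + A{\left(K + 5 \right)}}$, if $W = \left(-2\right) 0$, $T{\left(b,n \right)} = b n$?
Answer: $\sqrt{1282} \approx 35.805$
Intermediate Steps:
$W = 0$
$A{\left(x \right)} = 9$ ($A{\left(x \right)} = \left(0 - 3\right)^{2} = \left(-3\right)^{2} = 9$)
$\sqrt{T{\left(-67,-19 \right)} + A{\left(K + 5 \right)}} = \sqrt{\left(-67\right) \left(-19\right) + 9} = \sqrt{1273 + 9} = \sqrt{1282}$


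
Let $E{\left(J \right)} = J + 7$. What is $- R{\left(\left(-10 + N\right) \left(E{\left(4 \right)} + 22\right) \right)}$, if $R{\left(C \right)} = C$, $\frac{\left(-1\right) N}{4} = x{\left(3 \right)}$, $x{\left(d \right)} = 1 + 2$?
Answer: $726$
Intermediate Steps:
$x{\left(d \right)} = 3$
$E{\left(J \right)} = 7 + J$
$N = -12$ ($N = \left(-4\right) 3 = -12$)
$- R{\left(\left(-10 + N\right) \left(E{\left(4 \right)} + 22\right) \right)} = - \left(-10 - 12\right) \left(\left(7 + 4\right) + 22\right) = - \left(-22\right) \left(11 + 22\right) = - \left(-22\right) 33 = \left(-1\right) \left(-726\right) = 726$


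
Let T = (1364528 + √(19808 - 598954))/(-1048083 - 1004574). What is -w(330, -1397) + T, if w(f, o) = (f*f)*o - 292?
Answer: 312278081189416/2052657 - I*√579146/2052657 ≈ 1.5213e+8 - 0.00037075*I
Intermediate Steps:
w(f, o) = -292 + o*f² (w(f, o) = f²*o - 292 = o*f² - 292 = -292 + o*f²)
T = -1364528/2052657 - I*√579146/2052657 (T = (1364528 + √(-579146))/(-2052657) = (1364528 + I*√579146)*(-1/2052657) = -1364528/2052657 - I*√579146/2052657 ≈ -0.66476 - 0.00037075*I)
-w(330, -1397) + T = -(-292 - 1397*330²) + (-1364528/2052657 - I*√579146/2052657) = -(-292 - 1397*108900) + (-1364528/2052657 - I*√579146/2052657) = -(-292 - 152133300) + (-1364528/2052657 - I*√579146/2052657) = -1*(-152133592) + (-1364528/2052657 - I*√579146/2052657) = 152133592 + (-1364528/2052657 - I*√579146/2052657) = 312278081189416/2052657 - I*√579146/2052657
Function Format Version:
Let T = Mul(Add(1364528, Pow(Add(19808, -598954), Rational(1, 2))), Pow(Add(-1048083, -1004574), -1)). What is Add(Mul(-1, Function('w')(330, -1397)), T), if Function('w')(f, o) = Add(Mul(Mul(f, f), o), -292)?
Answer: Add(Rational(312278081189416, 2052657), Mul(Rational(-1, 2052657), I, Pow(579146, Rational(1, 2)))) ≈ Add(1.5213e+8, Mul(-0.00037075, I))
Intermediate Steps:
Function('w')(f, o) = Add(-292, Mul(o, Pow(f, 2))) (Function('w')(f, o) = Add(Mul(Pow(f, 2), o), -292) = Add(Mul(o, Pow(f, 2)), -292) = Add(-292, Mul(o, Pow(f, 2))))
T = Add(Rational(-1364528, 2052657), Mul(Rational(-1, 2052657), I, Pow(579146, Rational(1, 2)))) (T = Mul(Add(1364528, Pow(-579146, Rational(1, 2))), Pow(-2052657, -1)) = Mul(Add(1364528, Mul(I, Pow(579146, Rational(1, 2)))), Rational(-1, 2052657)) = Add(Rational(-1364528, 2052657), Mul(Rational(-1, 2052657), I, Pow(579146, Rational(1, 2)))) ≈ Add(-0.66476, Mul(-0.00037075, I)))
Add(Mul(-1, Function('w')(330, -1397)), T) = Add(Mul(-1, Add(-292, Mul(-1397, Pow(330, 2)))), Add(Rational(-1364528, 2052657), Mul(Rational(-1, 2052657), I, Pow(579146, Rational(1, 2))))) = Add(Mul(-1, Add(-292, Mul(-1397, 108900))), Add(Rational(-1364528, 2052657), Mul(Rational(-1, 2052657), I, Pow(579146, Rational(1, 2))))) = Add(Mul(-1, Add(-292, -152133300)), Add(Rational(-1364528, 2052657), Mul(Rational(-1, 2052657), I, Pow(579146, Rational(1, 2))))) = Add(Mul(-1, -152133592), Add(Rational(-1364528, 2052657), Mul(Rational(-1, 2052657), I, Pow(579146, Rational(1, 2))))) = Add(152133592, Add(Rational(-1364528, 2052657), Mul(Rational(-1, 2052657), I, Pow(579146, Rational(1, 2))))) = Add(Rational(312278081189416, 2052657), Mul(Rational(-1, 2052657), I, Pow(579146, Rational(1, 2))))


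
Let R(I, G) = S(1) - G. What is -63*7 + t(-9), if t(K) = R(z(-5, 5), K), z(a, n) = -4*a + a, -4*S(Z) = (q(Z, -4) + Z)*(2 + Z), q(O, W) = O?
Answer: -867/2 ≈ -433.50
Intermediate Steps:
S(Z) = -Z*(2 + Z)/2 (S(Z) = -(Z + Z)*(2 + Z)/4 = -2*Z*(2 + Z)/4 = -Z*(2 + Z)/2)
z(a, n) = -3*a
R(I, G) = -3/2 - G (R(I, G) = (1/2)*1*(-2 - 1*1) - G = (1/2)*1*(-2 - 1) - G = (1/2)*1*(-3) - G = -3/2 - G)
t(K) = -3/2 - K
-63*7 + t(-9) = -63*7 + (-3/2 - 1*(-9)) = -441 + (-3/2 + 9) = -441 + 15/2 = -867/2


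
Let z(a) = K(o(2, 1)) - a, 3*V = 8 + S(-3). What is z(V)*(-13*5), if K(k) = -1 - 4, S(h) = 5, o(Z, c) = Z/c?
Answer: 1820/3 ≈ 606.67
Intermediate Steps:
K(k) = -5
V = 13/3 (V = (8 + 5)/3 = (⅓)*13 = 13/3 ≈ 4.3333)
z(a) = -5 - a
z(V)*(-13*5) = (-5 - 1*13/3)*(-13*5) = (-5 - 13/3)*(-65) = -28/3*(-65) = 1820/3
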